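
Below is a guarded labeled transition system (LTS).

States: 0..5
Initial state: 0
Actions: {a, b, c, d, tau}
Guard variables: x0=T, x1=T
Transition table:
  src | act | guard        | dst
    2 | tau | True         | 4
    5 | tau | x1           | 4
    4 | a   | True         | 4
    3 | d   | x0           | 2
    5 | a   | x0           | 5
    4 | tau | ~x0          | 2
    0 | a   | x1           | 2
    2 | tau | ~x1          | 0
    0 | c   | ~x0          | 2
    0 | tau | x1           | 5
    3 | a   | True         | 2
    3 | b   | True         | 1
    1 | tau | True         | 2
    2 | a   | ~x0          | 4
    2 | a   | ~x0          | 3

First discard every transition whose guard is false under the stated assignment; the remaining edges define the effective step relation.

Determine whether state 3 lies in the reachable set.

Answer: UNREACHABLE

Trace:
Guard filter leaves 10 enabled edge(s).
depth 0: {0}
depth 1: {2,5}  total {0,2,5}
depth 2: {4}  total {0,2,4,5}
R = {0,2,4,5}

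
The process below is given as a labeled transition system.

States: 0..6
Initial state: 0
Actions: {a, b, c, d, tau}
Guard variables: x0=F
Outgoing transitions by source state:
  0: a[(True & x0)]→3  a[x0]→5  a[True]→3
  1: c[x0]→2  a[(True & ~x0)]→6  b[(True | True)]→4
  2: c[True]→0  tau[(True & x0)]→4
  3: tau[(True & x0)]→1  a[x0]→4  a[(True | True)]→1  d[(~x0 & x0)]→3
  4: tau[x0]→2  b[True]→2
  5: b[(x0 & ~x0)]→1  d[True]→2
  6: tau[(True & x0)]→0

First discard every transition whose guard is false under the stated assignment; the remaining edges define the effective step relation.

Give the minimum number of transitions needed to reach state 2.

BFS to 2:
  Layer 0: {0}
  Layer 1: {3}
  Layer 2: {1}
  Layer 3: {4,6}
  Layer 4: {2}
depth(2)=4, e.g. a·a·b·b

Answer: 4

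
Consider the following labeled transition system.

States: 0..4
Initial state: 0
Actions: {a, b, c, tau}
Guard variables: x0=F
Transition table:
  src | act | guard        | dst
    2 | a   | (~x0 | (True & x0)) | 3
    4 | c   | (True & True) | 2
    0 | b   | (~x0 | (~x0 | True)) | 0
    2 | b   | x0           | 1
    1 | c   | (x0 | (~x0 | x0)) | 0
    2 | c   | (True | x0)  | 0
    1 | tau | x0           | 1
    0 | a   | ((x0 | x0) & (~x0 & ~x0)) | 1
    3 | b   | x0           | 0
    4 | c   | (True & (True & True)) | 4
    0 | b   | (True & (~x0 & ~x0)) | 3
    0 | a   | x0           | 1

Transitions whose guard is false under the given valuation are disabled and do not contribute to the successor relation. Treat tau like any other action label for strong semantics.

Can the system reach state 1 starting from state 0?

Guard filter leaves 7 enabled edge(s).
depth 0: {0}
depth 1: {3}  now seen {0,3}
R = {0,3}

Answer: UNREACHABLE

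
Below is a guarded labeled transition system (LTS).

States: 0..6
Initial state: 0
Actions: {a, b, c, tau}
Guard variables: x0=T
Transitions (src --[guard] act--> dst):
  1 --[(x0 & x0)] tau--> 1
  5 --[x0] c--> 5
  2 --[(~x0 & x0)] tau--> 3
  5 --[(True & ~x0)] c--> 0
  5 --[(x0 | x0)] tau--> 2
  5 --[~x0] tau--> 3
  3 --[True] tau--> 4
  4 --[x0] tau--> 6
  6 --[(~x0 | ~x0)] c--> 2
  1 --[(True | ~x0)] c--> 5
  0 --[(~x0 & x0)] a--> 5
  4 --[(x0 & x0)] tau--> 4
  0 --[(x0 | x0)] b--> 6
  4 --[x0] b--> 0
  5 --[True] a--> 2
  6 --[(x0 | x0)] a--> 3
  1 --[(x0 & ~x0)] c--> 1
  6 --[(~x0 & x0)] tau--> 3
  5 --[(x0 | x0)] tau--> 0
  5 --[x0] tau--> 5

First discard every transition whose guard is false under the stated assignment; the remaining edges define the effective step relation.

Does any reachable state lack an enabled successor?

Reach set: {0,3,4,6}
  0: b→6  [1 out]
  3: tau→4  [1 out]
  4: b→0  tau→4  tau→6  [3 out]
  6: a→3  [1 out]

Answer: DEADLOCK-FREE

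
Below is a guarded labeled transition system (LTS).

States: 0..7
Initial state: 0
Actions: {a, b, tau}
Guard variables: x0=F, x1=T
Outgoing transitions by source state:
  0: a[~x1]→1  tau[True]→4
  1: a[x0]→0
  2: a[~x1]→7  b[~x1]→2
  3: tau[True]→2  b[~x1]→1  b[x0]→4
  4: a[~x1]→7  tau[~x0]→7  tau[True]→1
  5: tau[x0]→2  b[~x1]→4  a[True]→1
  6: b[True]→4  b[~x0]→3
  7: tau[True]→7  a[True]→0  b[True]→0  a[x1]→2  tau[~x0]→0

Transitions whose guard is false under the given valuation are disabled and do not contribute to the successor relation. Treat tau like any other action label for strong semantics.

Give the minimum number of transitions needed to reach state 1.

Answer: 2

Working:
BFS to 1:
  Layer 0: {0}
  Layer 1: {4}
  Layer 2: {1,7}
1 enters at depth 2; path tau·tau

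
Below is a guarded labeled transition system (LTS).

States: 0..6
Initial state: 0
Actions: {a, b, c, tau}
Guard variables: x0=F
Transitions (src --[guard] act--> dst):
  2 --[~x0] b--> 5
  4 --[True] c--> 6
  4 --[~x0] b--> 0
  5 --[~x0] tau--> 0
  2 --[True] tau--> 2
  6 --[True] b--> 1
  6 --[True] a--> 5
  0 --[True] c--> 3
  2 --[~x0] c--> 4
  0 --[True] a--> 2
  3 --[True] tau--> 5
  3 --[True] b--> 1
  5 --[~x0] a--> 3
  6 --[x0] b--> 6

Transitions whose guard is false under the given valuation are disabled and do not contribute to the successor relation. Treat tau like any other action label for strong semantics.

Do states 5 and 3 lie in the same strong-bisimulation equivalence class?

Answer: NOT BISIMILAR

Trace:
Bisimulation quotient by refinement:
  π0 = {{0,1,2,3,4,5,6}}
  π1 = {{0},{1},{2},{3},{4},{5},{6}}
Fixed point at round 2; 7 class(es).
5∈{5}, 3∈{3}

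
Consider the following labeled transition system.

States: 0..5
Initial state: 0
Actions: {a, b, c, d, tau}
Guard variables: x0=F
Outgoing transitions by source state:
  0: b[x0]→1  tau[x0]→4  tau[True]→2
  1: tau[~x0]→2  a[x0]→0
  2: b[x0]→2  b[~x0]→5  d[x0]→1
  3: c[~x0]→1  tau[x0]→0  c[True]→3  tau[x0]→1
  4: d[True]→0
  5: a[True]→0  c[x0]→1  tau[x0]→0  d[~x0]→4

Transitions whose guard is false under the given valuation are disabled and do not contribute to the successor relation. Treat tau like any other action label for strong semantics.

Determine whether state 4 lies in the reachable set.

Answer: REACHABLE

Analysis:
After dropping false guards: 8 live edges.
depth 0: {0}
depth 1: {2}  total {0,2}
depth 2: {5}  total {0,2,5}
depth 3: {4}  total {0,2,4,5}
Reachable = {0,2,4,5}
witness 4: tau·b·d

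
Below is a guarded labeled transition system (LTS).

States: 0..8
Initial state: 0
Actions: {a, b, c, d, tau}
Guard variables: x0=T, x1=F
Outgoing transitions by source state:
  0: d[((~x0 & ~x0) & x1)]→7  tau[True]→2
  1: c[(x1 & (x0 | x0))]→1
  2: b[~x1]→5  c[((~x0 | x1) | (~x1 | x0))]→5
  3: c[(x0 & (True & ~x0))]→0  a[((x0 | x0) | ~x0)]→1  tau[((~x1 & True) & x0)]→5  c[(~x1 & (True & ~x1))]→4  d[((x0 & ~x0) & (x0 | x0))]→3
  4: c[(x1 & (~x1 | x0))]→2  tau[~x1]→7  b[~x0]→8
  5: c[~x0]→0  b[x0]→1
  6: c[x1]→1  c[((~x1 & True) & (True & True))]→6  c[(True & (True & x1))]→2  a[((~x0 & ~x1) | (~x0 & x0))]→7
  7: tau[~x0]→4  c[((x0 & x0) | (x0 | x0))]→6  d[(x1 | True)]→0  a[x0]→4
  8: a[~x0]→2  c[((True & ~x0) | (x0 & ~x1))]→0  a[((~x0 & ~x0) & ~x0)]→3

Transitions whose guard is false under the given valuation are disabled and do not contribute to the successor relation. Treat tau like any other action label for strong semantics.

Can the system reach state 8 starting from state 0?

After dropping false guards: 13 live edges.
L0 = {0}
L1 = {2}  now seen {0,2}
L2 = {5}  now seen {0,2,5}
L3 = {1}  now seen {0,1,2,5}
R = {0,1,2,5}

Answer: UNREACHABLE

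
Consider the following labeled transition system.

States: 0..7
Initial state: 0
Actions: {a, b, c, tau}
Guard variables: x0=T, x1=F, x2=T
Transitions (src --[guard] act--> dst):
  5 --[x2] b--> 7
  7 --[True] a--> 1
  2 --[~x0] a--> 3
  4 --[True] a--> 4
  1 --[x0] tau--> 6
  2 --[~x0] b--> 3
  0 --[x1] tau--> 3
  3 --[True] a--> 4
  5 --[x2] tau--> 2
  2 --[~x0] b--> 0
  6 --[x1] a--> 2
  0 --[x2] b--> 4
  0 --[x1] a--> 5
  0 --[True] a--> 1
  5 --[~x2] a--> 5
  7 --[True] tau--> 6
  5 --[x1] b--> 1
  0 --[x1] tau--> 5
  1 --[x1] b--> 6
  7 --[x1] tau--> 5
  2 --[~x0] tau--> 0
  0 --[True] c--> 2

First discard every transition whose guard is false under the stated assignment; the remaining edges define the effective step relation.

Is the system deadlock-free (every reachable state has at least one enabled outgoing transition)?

Answer: DEADLOCK at state 2

Working:
Reach set: {0,1,2,4,6}
  0: a→1  b→4  c→2  [3 exit(s)]
  1: tau→6  [1 exit(s)]
  2: ∅  [no exit]
  4: a→4  [1 exit(s)]
  6: ∅  [no exit]
Path to 2: c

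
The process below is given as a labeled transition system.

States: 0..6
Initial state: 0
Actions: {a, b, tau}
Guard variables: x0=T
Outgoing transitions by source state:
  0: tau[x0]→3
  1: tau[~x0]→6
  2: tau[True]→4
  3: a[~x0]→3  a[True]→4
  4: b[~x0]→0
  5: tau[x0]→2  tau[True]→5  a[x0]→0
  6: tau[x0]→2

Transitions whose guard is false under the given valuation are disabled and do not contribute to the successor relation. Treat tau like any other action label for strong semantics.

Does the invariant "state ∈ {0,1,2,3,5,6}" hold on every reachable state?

Inv-set: {0,1,2,3,5,6}
Reach set: {0,3,4}
  0: safe
  3: safe
  4: outside
counterexample path to 4: tau·a

Answer: INVARIANT VIOLATED at state 4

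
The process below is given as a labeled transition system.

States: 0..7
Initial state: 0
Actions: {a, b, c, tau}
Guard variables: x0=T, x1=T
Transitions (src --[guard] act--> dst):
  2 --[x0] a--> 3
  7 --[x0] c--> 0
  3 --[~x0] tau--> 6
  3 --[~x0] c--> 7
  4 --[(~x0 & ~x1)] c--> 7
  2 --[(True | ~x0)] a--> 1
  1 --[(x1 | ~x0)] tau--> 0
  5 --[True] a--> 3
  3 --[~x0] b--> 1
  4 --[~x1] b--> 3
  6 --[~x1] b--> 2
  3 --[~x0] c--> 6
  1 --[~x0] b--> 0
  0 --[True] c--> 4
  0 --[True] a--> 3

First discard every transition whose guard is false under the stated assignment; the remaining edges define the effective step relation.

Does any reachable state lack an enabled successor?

Answer: DEADLOCK at state 3

Analysis:
Reach set: {0,3,4}
  0: a→3  c→4  [2 exit(s)]
  3: ∅  [no exit]
  4: ∅  [no exit]
witness 3: a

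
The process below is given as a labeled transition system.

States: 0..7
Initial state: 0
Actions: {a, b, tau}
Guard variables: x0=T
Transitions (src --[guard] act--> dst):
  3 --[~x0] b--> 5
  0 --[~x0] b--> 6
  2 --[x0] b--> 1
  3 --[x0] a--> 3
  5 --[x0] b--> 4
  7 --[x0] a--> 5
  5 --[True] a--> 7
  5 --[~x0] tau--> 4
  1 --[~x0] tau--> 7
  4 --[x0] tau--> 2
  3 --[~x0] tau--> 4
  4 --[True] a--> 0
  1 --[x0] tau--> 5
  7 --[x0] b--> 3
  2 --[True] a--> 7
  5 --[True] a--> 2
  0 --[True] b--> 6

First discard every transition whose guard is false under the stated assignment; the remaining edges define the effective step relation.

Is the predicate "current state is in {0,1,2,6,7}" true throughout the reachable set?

Safe = {0,1,2,6,7}
Reach set: {0,6}
  0: ✓
  6: ✓

Answer: INVARIANT HOLDS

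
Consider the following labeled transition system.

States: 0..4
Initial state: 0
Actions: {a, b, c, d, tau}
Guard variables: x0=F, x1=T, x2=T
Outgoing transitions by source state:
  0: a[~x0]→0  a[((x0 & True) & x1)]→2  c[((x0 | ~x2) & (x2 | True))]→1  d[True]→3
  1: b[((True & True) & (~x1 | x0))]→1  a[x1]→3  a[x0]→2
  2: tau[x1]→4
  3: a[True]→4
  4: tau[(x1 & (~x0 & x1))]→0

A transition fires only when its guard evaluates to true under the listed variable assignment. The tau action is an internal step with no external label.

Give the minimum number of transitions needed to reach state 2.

BFS to 2:
  depth 0: {0}
  depth 1: {3}
  depth 2: {4}
2 never appears.

Answer: UNREACHABLE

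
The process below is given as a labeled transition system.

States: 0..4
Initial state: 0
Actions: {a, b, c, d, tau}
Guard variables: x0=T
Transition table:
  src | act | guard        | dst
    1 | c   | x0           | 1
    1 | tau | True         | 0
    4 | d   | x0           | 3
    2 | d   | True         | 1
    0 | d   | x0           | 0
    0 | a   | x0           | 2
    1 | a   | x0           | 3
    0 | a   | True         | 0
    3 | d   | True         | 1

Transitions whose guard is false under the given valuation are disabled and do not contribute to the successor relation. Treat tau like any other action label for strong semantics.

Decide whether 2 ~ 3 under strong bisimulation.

Answer: BISIMILAR

Working:
Compute ~ classes (split until stable):
  round 0: {{0,1,2,3,4}}
  round 1: {{0},{1},{2,3,4}}
  round 2: {{0},{1},{2,3},{4}}
stable after 3 split(s): 4 block(s)
class of 2: {2,3}; class of 3: {2,3}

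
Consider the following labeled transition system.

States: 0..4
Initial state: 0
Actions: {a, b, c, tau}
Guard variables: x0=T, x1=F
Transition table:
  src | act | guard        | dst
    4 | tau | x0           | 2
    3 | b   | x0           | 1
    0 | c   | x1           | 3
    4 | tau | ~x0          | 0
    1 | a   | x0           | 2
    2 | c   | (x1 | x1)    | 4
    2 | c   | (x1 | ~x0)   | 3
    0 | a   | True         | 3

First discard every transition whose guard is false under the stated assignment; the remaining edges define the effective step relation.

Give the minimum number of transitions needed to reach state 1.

BFS to 1:
  Layer 0: {0}
  Layer 1: {3}
  Layer 2: {1}
1 enters at depth 2; path a·b

Answer: 2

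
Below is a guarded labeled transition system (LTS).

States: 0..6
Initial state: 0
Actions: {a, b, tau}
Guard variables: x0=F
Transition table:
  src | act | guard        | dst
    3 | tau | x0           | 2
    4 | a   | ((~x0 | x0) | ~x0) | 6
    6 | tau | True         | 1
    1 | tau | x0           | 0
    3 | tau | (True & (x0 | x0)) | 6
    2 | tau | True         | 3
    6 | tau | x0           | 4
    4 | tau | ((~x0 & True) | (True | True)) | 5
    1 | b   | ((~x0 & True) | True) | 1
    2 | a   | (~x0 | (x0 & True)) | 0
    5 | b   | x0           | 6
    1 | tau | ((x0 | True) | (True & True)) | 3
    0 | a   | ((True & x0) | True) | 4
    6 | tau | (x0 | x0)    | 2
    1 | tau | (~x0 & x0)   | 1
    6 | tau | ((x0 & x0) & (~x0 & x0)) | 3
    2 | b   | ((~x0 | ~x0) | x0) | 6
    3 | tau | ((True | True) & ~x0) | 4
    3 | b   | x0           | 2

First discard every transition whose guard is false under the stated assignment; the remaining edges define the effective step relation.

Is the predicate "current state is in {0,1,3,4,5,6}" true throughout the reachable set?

Answer: INVARIANT HOLDS

Working:
Allowed set {0,1,3,4,5,6}
Reachable = {0,1,3,4,5,6}
  0: ✓
  1: ✓
  3: ✓
  4: ✓
  5: ✓
  6: ✓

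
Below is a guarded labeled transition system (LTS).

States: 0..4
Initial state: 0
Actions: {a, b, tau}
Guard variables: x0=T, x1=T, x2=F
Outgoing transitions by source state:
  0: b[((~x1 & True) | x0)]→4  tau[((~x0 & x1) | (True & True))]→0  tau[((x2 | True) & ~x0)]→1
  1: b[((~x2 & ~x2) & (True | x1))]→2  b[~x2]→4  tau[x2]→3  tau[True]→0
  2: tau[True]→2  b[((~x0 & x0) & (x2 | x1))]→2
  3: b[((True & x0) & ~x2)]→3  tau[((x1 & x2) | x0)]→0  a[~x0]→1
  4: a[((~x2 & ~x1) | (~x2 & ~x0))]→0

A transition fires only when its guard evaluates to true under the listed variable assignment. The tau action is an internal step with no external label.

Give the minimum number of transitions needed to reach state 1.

BFS to 1:
  L0 = {0}
  L1 = {4}
1 never appears.

Answer: UNREACHABLE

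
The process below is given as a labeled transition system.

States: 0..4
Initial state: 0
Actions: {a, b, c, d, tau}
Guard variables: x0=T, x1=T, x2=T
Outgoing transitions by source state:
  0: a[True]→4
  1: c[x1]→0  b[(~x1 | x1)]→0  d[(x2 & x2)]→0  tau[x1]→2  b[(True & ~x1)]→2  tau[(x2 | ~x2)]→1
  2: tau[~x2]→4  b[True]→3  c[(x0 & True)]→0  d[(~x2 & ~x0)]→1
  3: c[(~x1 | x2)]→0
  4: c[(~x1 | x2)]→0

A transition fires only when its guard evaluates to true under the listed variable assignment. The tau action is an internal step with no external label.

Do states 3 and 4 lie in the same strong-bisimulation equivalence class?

Answer: BISIMILAR

Trace:
Refine partition for ~:
  π0 = {{0,1,2,3,4}}
  π1 = {{0},{1},{2},{3,4}}
stable after 2 split(s): 4 block(s)
[3]={3,4}  [4]={3,4}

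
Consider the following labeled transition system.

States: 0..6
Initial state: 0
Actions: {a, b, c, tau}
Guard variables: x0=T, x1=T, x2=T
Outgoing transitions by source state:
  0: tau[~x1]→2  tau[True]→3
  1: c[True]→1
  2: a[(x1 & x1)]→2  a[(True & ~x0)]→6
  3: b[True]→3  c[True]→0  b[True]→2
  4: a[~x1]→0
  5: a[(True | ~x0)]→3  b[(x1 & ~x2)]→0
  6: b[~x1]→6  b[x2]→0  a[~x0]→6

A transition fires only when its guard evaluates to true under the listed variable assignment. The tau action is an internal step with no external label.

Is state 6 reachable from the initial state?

8 transition(s) survive guard evaluation.
L0 = {0}
L1 = {3}  total {0,3}
L2 = {2}  total {0,2,3}
Reach set: {0,2,3}

Answer: UNREACHABLE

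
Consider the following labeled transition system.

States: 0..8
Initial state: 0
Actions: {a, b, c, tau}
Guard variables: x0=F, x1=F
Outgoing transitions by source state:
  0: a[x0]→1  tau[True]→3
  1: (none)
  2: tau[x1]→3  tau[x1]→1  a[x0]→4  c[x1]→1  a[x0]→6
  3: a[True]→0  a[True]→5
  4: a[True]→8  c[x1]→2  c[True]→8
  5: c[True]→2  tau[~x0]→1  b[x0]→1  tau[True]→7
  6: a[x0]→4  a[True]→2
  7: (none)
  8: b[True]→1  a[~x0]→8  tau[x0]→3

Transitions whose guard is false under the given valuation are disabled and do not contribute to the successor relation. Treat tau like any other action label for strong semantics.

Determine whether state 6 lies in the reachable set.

Answer: UNREACHABLE

Working:
Guard filter leaves 11 enabled edge(s).
Layer 0: {0}
Layer 1: {3}  cumulative {0,3}
Layer 2: {5}  cumulative {0,3,5}
Layer 3: {1,2,7}  cumulative {0,1,2,3,5,7}
Reach set: {0,1,2,3,5,7}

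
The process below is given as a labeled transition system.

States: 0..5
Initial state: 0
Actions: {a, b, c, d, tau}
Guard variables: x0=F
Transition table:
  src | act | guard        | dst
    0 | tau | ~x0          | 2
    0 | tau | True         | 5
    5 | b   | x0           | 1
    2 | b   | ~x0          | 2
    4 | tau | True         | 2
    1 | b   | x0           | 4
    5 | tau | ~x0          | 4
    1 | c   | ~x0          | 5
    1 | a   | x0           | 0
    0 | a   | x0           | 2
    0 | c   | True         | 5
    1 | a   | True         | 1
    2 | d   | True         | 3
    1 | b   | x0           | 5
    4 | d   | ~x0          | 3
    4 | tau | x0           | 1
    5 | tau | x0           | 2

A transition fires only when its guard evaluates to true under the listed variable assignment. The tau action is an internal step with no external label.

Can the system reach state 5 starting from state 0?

Guard filter leaves 10 enabled edge(s).
Layer 0: {0}
Layer 1: {2,5}  cumulative {0,2,5}
Layer 2: {3,4}  cumulative {0,2,3,4,5}
Reach set: {0,2,3,4,5}
trace reaching 5: tau

Answer: REACHABLE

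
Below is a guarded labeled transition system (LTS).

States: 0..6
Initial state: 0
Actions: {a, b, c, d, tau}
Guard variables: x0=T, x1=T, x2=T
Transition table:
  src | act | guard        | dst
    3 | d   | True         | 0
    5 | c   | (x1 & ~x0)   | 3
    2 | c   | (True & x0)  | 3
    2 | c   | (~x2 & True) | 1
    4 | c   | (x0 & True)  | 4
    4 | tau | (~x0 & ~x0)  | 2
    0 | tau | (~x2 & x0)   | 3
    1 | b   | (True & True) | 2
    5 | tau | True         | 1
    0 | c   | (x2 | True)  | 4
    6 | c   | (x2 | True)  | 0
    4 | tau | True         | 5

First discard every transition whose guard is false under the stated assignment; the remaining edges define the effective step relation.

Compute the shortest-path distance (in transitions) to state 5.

Breadth-first toward 5:
  L0 = {0}
  L1 = {4}
  L2 = {5}
depth(5)=2, e.g. c·tau

Answer: 2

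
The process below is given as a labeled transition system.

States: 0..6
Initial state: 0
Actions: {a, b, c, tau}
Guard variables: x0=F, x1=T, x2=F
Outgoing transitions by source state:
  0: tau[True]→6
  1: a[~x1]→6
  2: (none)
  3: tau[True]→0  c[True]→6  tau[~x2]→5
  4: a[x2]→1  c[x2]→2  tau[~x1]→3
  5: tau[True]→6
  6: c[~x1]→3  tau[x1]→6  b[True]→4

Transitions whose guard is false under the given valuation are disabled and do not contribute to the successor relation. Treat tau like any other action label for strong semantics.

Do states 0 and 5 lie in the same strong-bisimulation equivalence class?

Answer: BISIMILAR

Working:
Refine partition for ~:
  round 0: {{0,1,2,3,4,5,6}}
  round 1: {{0,5},{1,2,4},{3},{6}}
stable after 2 split(s): 4 block(s)
[0]={0,5}  [5]={0,5}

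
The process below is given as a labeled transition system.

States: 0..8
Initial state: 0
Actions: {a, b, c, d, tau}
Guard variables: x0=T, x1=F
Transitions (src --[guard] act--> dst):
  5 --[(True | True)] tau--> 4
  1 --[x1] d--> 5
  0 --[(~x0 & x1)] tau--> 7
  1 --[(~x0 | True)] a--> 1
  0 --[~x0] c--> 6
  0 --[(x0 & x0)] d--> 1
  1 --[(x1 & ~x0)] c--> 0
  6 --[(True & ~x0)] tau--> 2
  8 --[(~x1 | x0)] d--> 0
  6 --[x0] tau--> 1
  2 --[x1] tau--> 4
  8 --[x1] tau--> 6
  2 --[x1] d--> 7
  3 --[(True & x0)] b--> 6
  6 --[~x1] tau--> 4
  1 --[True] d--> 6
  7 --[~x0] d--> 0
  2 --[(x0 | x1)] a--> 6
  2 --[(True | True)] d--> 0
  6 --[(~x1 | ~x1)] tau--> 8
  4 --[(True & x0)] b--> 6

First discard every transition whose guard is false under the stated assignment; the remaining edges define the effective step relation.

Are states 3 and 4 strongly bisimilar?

Answer: BISIMILAR

Trace:
Bisimulation quotient by refinement:
  round 0: {{0,1,2,3,4,5,6,7,8}}
  round 1: {{0,8},{1,2},{3,4},{5,6},{7}}
  round 2: {{0},{1},{2},{3,4},{5},{6},{7},{8}}
8 equivalence class(es) (converged in 3)
class of 3: {3,4}; class of 4: {3,4}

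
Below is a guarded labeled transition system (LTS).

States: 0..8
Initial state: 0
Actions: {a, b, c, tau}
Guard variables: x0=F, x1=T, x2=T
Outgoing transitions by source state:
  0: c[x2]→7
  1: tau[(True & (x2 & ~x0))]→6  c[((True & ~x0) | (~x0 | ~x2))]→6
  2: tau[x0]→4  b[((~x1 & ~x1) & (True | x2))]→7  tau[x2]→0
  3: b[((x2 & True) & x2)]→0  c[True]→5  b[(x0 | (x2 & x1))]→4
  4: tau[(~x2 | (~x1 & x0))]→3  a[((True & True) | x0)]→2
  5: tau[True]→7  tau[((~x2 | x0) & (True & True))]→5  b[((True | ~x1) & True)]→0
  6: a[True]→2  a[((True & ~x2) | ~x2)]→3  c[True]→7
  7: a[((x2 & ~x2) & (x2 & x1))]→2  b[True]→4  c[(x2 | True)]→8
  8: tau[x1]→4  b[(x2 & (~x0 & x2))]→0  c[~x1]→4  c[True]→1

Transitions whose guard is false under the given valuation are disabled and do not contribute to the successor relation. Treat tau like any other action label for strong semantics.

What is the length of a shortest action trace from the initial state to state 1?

Answer: 3

Working:
Breadth-first toward 1:
  Layer 0: {0}
  Layer 1: {7}
  Layer 2: {4,8}
  Layer 3: {1,2}
first hit 1 at d=3 via c·c·c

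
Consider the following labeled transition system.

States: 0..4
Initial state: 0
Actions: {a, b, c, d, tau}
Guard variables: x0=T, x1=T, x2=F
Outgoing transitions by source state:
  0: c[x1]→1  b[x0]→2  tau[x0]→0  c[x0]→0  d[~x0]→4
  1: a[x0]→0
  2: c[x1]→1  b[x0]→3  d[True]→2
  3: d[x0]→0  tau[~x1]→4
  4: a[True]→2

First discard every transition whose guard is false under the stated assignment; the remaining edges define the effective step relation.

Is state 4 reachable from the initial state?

Answer: UNREACHABLE

Analysis:
10 transition(s) survive guard evaluation.
depth 0: {0}
depth 1: {1,2}  now seen {0,1,2}
depth 2: {3}  now seen {0,1,2,3}
Reach set: {0,1,2,3}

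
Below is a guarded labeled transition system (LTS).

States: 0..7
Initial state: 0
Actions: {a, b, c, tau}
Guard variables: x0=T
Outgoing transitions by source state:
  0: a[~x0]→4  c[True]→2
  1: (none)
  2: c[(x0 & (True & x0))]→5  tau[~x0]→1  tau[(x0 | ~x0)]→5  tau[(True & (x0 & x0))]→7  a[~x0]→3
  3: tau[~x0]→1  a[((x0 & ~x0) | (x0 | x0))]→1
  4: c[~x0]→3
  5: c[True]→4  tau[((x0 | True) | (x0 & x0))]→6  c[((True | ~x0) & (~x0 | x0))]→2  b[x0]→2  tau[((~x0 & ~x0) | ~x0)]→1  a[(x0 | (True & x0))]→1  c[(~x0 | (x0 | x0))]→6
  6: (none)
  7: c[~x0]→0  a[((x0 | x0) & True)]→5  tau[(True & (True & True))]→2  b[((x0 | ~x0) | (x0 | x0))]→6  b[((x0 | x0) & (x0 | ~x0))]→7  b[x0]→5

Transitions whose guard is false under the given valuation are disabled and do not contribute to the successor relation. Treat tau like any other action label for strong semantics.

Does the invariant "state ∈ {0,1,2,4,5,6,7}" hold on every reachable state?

Safe = {0,1,2,4,5,6,7}
Reachable = {0,1,2,4,5,6,7}
  0: safe
  1: safe
  2: safe
  4: safe
  5: safe
  6: safe
  7: safe

Answer: INVARIANT HOLDS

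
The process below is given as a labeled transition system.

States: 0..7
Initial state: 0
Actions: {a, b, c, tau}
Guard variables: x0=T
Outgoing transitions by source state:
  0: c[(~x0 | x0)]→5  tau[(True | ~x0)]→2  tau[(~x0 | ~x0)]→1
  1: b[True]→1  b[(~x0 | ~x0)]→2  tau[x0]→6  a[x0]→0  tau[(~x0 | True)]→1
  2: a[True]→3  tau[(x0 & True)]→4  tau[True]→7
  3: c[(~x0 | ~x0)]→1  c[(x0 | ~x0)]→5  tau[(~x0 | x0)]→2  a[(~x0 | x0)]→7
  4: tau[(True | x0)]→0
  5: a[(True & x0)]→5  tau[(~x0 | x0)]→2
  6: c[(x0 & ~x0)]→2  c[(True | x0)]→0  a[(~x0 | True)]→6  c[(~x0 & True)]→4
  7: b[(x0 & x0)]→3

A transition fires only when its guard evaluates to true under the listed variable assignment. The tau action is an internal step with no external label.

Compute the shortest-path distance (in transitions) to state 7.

Answer: 2

Analysis:
Layered search for 7:
  L0 = {0}
  L1 = {2,5}
  L2 = {3,4,7}
depth(7)=2, e.g. tau·tau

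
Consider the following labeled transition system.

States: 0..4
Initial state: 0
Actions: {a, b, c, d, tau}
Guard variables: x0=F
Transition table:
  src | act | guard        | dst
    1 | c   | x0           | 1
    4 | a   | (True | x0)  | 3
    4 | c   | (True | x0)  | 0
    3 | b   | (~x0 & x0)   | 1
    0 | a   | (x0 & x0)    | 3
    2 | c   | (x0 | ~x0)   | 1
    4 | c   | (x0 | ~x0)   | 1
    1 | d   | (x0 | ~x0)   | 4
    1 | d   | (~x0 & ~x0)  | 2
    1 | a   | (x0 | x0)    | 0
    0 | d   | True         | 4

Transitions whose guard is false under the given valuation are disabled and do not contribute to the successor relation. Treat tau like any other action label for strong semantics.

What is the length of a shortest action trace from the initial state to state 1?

BFS to 1:
  depth 0: {0}
  depth 1: {4}
  depth 2: {1,3}
1 enters at depth 2; path d·c

Answer: 2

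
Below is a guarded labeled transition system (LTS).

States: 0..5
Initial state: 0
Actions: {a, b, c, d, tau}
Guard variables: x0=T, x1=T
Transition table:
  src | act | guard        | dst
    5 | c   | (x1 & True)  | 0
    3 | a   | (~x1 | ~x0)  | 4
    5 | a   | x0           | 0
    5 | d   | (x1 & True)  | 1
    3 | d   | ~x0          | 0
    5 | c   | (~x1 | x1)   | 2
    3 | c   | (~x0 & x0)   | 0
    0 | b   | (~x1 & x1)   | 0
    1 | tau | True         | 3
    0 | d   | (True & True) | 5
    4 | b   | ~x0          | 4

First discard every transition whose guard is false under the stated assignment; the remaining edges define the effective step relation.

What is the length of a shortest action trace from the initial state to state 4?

BFS to 4:
  depth 0: {0}
  depth 1: {5}
  depth 2: {1,2}
  depth 3: {3}
4 never appears.

Answer: UNREACHABLE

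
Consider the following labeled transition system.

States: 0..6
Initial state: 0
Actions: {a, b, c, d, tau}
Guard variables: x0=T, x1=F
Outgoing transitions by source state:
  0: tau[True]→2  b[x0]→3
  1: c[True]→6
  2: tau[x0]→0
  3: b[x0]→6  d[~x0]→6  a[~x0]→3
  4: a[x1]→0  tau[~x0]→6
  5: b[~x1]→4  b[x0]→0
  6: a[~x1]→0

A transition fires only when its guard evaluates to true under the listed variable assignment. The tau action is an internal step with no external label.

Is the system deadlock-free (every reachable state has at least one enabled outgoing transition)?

Reachable = {0,2,3,6}
  0: b→3  tau→2  [2 out]
  2: tau→0  [1 out]
  3: b→6  [1 out]
  6: a→0  [1 out]

Answer: DEADLOCK-FREE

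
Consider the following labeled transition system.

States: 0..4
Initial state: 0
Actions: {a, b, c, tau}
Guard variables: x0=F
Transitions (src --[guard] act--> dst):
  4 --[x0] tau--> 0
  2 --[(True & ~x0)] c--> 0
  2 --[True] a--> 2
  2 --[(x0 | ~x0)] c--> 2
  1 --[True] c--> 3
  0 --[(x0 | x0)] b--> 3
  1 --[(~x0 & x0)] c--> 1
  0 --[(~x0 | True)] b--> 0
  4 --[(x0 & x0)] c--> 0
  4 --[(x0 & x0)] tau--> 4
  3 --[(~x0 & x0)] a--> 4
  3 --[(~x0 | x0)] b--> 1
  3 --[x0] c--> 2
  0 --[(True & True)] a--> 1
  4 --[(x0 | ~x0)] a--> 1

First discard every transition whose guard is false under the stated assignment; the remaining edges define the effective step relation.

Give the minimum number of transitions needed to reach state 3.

Answer: 2

Trace:
BFS to 3:
  Layer 0: {0}
  Layer 1: {1}
  Layer 2: {3}
first hit 3 at d=2 via a·c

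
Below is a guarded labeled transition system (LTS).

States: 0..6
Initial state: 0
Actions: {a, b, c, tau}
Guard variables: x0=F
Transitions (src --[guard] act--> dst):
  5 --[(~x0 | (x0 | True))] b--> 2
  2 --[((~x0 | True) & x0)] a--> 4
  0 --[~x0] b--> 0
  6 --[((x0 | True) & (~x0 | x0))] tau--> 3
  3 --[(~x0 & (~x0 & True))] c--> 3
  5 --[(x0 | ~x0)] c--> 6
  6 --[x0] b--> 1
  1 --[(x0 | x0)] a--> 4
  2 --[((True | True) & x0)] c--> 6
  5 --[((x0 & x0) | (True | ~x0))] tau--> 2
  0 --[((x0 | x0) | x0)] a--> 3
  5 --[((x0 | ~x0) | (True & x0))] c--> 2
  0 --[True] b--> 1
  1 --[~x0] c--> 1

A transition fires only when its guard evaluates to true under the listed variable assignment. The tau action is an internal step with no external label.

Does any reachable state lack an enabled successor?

Answer: DEADLOCK-FREE

Working:
Reach set: {0,1}
  0: b→0  b→1  [2 out]
  1: c→1  [1 out]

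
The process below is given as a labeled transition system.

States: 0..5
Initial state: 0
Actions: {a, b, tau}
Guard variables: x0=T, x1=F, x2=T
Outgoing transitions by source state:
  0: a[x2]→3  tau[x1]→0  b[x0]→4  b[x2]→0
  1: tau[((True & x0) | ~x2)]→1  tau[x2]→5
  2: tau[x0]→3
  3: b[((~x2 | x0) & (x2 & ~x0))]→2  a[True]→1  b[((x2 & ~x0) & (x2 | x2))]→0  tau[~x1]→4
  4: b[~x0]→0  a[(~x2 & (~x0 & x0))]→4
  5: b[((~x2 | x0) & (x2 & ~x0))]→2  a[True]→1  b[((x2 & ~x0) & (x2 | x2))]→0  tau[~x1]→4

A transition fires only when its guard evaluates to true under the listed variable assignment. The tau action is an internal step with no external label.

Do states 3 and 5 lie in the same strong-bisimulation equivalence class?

Answer: BISIMILAR

Analysis:
Refine partition for ~:
  P[0] = {{0,1,2,3,4,5}}
  P[1] = {{0},{1,2},{3,5},{4}}
  P[2] = {{0},{1},{2},{3,5},{4}}
stable after 3 split(s): 5 block(s)
3∈{3,5}, 5∈{3,5}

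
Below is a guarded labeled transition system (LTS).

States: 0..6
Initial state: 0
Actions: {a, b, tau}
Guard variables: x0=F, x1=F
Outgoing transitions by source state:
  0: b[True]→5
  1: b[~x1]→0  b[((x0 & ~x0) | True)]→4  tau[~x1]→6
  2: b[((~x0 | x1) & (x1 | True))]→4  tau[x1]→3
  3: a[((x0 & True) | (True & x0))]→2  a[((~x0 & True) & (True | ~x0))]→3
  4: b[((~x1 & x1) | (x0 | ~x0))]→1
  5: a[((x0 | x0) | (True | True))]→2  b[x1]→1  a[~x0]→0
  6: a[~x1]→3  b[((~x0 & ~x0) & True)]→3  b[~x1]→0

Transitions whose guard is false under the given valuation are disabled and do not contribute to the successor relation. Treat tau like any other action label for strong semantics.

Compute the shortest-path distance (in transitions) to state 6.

Answer: 5

Trace:
BFS to 6:
  L0 = {0}
  L1 = {5}
  L2 = {2}
  L3 = {4}
  L4 = {1}
  L5 = {6}
6 enters at depth 5; path b·a·b·b·tau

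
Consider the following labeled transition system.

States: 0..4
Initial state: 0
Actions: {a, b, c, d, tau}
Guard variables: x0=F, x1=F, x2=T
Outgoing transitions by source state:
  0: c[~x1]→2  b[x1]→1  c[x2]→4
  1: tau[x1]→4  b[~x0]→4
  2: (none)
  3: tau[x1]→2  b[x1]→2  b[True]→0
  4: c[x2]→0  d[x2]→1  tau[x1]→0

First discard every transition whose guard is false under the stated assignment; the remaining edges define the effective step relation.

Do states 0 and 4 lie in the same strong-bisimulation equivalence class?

Bisimulation quotient by refinement:
  π0 = {{0,1,2,3,4}}
  π1 = {{0},{1,3},{2},{4}}
  π2 = {{0},{1},{2},{3},{4}}
5 equivalence class(es) (converged in 3)
0∈{0}, 4∈{4}

Answer: NOT BISIMILAR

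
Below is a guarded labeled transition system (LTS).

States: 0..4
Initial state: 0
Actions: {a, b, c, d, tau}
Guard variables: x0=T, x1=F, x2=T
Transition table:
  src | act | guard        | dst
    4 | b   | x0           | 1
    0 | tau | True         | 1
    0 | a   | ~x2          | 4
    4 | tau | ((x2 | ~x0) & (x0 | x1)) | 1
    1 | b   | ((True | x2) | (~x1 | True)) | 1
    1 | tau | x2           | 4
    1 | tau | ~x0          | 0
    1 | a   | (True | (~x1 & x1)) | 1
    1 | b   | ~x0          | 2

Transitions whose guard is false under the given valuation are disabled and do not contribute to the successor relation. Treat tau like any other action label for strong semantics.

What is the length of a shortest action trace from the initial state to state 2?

Answer: UNREACHABLE

Analysis:
BFS to 2:
  L0 = {0}
  L1 = {1}
  L2 = {4}
2 never appears.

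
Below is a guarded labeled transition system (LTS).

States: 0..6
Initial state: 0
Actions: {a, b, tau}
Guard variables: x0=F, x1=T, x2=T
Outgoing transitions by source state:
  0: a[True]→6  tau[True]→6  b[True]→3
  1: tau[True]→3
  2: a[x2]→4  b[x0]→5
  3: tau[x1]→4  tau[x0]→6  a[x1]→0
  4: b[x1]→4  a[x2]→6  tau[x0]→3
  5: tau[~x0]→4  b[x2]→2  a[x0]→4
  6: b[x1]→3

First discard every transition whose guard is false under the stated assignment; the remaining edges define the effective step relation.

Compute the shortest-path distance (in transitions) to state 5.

Answer: UNREACHABLE

Trace:
Breadth-first toward 5:
  L0 = {0}
  L1 = {3,6}
  L2 = {4}
5 never appears.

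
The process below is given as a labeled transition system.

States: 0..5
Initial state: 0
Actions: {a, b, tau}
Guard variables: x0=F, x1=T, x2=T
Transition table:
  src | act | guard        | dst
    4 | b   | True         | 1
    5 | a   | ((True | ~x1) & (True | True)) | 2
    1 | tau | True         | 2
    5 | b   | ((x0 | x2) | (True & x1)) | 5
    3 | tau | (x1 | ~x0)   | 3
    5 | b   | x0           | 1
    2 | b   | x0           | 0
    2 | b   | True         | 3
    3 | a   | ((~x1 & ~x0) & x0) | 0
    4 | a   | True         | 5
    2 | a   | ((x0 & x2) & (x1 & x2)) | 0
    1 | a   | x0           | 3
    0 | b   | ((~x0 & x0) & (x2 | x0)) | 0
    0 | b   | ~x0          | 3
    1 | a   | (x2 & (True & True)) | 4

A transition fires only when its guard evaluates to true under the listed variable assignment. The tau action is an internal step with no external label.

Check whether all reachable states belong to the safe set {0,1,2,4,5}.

Safe = {0,1,2,4,5}
R = {0,3}
  0: safe
  3: ✗ unsafe
counterexample path to 3: b

Answer: INVARIANT VIOLATED at state 3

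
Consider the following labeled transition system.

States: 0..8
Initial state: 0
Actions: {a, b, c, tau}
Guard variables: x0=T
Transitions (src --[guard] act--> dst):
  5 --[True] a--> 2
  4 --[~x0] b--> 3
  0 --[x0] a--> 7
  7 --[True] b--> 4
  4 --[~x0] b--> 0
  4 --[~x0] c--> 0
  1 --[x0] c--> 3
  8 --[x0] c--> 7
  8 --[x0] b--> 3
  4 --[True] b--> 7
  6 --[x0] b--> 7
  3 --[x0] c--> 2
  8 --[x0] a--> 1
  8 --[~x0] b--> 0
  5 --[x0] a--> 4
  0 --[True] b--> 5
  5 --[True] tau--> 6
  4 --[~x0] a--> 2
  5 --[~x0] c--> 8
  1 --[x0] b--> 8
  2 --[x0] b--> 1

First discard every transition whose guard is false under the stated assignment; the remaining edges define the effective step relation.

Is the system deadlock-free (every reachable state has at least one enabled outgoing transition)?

Reach set: {0,1,2,3,4,5,6,7,8}
  0: a→7  b→5  [deg 2]
  1: b→8  c→3  [deg 2]
  2: b→1  [deg 1]
  3: c→2  [deg 1]
  4: b→7  [deg 1]
  5: a→2  a→4  tau→6  [deg 3]
  6: b→7  [deg 1]
  7: b→4  [deg 1]
  8: a→1  b→3  c→7  [deg 3]

Answer: DEADLOCK-FREE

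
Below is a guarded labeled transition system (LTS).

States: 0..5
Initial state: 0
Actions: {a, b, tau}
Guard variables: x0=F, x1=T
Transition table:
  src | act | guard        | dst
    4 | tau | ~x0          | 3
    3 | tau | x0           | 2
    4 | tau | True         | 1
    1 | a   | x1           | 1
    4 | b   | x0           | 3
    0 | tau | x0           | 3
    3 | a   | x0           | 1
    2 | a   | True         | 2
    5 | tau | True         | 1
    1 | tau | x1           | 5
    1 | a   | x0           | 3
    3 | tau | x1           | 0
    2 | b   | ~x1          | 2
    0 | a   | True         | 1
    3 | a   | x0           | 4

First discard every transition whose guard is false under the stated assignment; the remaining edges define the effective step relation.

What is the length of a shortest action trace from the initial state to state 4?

Answer: UNREACHABLE

Trace:
BFS to 4:
  depth 0: {0}
  depth 1: {1}
  depth 2: {5}
4 never appears.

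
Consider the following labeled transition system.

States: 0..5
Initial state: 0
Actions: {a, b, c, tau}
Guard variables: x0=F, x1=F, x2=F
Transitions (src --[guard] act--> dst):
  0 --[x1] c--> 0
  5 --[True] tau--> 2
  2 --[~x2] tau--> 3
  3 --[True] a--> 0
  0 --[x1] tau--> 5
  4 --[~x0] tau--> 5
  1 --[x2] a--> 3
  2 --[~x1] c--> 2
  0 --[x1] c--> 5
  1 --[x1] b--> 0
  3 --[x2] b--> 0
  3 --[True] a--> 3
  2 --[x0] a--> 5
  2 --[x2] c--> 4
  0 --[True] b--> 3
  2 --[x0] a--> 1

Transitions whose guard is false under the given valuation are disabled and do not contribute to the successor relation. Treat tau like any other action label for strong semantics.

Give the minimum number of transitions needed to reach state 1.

Layered search for 1:
  depth 0: {0}
  depth 1: {3}
1 never appears.

Answer: UNREACHABLE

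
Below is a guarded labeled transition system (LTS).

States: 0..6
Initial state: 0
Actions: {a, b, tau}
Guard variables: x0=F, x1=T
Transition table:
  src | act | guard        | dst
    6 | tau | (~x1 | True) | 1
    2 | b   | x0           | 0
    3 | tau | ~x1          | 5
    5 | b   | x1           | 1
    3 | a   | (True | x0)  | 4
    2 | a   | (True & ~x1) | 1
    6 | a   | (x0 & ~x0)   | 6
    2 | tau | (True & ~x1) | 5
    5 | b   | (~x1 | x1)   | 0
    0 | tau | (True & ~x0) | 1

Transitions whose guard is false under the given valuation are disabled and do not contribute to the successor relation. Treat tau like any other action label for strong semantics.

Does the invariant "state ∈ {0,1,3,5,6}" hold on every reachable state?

Inv-set: {0,1,3,5,6}
Reachable = {0,1}
  0: ✓
  1: ✓

Answer: INVARIANT HOLDS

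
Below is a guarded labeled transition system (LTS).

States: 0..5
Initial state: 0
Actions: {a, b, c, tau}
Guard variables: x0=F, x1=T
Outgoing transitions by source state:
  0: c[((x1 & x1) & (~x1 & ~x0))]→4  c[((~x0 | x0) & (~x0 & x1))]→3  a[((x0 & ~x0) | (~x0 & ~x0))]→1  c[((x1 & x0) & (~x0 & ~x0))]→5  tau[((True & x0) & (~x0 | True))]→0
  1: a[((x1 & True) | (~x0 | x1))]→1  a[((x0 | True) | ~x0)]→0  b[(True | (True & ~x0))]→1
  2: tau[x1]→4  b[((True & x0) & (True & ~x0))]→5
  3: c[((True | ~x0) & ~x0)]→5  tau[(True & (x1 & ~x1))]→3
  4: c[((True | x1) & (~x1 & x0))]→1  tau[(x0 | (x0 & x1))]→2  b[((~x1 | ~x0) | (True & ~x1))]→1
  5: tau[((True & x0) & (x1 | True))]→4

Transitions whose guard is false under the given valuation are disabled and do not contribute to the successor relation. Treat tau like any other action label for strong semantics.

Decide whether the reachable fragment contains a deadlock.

R = {0,1,3,5}
  0: a→1  c→3  [2 out]
  1: a→0  a→1  b→1  [3 out]
  3: c→5  [1 out]
  5: ∅  [deadlock]
witness 5: c·c

Answer: DEADLOCK at state 5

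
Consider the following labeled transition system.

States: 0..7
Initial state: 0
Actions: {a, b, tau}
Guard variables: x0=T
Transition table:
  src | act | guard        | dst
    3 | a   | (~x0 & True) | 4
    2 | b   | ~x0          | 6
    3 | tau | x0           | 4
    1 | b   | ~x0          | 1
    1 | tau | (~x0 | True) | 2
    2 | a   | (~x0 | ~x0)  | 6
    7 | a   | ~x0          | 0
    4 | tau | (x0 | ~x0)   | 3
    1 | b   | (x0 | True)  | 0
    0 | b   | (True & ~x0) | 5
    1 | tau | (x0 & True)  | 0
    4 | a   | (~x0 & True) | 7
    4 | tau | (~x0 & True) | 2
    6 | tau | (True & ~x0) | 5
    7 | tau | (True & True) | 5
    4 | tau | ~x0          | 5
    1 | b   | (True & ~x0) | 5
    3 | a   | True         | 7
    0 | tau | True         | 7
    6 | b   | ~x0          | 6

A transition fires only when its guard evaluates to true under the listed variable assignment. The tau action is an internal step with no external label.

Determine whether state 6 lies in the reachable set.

Guard filter leaves 8 enabled edge(s).
Layer 0: {0}
Layer 1: {7}  now seen {0,7}
Layer 2: {5}  now seen {0,5,7}
R = {0,5,7}

Answer: UNREACHABLE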